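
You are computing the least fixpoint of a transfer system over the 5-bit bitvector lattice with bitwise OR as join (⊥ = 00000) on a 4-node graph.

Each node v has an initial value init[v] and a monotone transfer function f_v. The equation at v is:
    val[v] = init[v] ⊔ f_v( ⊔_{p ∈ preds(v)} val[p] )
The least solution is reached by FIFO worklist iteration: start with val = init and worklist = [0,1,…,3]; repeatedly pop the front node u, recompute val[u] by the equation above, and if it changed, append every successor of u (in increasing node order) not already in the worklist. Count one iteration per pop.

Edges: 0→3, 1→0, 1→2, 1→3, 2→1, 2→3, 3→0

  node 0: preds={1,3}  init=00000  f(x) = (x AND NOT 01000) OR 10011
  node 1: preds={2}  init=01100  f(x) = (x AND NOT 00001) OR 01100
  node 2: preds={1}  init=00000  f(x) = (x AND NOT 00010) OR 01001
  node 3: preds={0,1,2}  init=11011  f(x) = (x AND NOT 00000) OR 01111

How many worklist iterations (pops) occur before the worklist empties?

Trace (6 dequeues):
  [1] u=0 | in 11111 | out 10111 | prev 00000 | push {}
  [2] u=1 | in 00000 | out 01100 | ==
  [3] u=2 | in 01100 | out 01101 | prev 00000 | push {1}
  [4] u=3 | in 11111 | out 11111 | prev 11011 | push {0}
  [5] u=1 | in 01101 | out 01100 | ==
  [6] u=0 | in 11111 | out 10111 | ==

Converged values:
  [0] 10111
  [1] 01100
  [2] 01101
  [3] 11111

6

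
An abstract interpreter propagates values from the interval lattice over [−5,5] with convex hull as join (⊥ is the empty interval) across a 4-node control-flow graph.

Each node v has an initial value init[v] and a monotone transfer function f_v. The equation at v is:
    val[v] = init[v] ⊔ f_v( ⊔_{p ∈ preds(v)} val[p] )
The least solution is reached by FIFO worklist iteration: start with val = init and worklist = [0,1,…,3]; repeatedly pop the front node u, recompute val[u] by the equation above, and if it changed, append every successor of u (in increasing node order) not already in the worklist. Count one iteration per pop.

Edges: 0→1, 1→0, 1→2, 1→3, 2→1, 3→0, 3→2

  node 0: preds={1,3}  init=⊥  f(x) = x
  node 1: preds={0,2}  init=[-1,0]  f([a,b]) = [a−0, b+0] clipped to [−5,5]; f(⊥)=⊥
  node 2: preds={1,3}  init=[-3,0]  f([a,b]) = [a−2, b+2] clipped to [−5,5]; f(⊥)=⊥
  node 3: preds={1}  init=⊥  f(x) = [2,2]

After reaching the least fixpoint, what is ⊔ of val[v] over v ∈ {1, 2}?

Iteration log — 18 steps:
  step 1. node 0  ⊔preds=[-1,0]  new=[-1,0]  old=⊥  +wl: 
  step 2. node 1  ⊔preds=[-3,0]  new=[-3,0]  old=[-1,0]  +wl: 0
  step 3. node 2  ⊔preds=[-3,0]  new=[-5,2]  old=[-3,0]  +wl: 1
  step 4. node 3  ⊔preds=[-3,0]  new=[2,2]  old=⊥  +wl: 2
  step 5. node 0  ⊔preds=[-3,2]  new=[-3,2]  old=[-1,0]  +wl: 
  step 6. node 1  ⊔preds=[-5,2]  new=[-5,2]  old=[-3,0]  +wl: 0,3
  step 7. node 2  ⊔preds=[-5,2]  new=[-5,4]  old=[-5,2]  +wl: 1
  step 8. node 0  ⊔preds=[-5,2]  new=[-5,2]  old=[-3,2]  +wl: 
  step 9. node 3  ⊔preds=[-5,2]  new=[2,2]  stable
  step 10. node 1  ⊔preds=[-5,4]  new=[-5,4]  old=[-5,2]  +wl: 0,2,3
  step 11. node 0  ⊔preds=[-5,4]  new=[-5,4]  old=[-5,2]  +wl: 1
  step 12. node 2  ⊔preds=[-5,4]  new=[-5,5]  old=[-5,4]  +wl: 
  step 13. node 3  ⊔preds=[-5,4]  new=[2,2]  stable
  step 14. node 1  ⊔preds=[-5,5]  new=[-5,5]  old=[-5,4]  +wl: 0,2,3
  step 15. node 0  ⊔preds=[-5,5]  new=[-5,5]  old=[-5,4]  +wl: 1
  step 16. node 2  ⊔preds=[-5,5]  new=[-5,5]  stable
  step 17. node 3  ⊔preds=[-5,5]  new=[2,2]  stable
  step 18. node 1  ⊔preds=[-5,5]  new=[-5,5]  stable

Least fixpoint reached:
  node 0: [-5,5]
  node 1: [-5,5]
  node 2: [-5,5]
  node 3: [2,2]

[-5,5]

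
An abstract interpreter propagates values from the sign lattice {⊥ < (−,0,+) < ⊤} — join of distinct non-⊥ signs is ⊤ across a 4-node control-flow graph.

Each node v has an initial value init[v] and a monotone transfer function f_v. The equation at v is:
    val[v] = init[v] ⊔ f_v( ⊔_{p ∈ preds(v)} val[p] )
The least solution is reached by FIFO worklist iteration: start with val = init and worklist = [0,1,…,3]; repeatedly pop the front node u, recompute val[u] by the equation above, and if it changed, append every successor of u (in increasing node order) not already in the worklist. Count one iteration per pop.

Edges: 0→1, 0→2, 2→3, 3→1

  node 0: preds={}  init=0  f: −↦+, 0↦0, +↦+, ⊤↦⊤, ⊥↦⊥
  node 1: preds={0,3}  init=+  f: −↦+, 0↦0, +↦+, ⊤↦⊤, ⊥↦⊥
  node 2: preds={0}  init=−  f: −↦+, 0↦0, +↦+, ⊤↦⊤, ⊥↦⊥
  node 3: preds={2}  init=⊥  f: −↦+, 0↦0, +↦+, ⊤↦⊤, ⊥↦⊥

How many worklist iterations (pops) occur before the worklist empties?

Iteration log — 5 steps:
  step 1. node 0  ⊔preds=⊥  new=0  stable
  step 2. node 1  ⊔preds=0  new=⊤  old=+  +wl: 
  step 3. node 2  ⊔preds=0  new=⊤  old=−  +wl: 
  step 4. node 3  ⊔preds=⊤  new=⊤  old=⊥  +wl: 1
  step 5. node 1  ⊔preds=⊤  new=⊤  stable

Least fixpoint reached:
  node 0: 0
  node 1: ⊤
  node 2: ⊤
  node 3: ⊤

5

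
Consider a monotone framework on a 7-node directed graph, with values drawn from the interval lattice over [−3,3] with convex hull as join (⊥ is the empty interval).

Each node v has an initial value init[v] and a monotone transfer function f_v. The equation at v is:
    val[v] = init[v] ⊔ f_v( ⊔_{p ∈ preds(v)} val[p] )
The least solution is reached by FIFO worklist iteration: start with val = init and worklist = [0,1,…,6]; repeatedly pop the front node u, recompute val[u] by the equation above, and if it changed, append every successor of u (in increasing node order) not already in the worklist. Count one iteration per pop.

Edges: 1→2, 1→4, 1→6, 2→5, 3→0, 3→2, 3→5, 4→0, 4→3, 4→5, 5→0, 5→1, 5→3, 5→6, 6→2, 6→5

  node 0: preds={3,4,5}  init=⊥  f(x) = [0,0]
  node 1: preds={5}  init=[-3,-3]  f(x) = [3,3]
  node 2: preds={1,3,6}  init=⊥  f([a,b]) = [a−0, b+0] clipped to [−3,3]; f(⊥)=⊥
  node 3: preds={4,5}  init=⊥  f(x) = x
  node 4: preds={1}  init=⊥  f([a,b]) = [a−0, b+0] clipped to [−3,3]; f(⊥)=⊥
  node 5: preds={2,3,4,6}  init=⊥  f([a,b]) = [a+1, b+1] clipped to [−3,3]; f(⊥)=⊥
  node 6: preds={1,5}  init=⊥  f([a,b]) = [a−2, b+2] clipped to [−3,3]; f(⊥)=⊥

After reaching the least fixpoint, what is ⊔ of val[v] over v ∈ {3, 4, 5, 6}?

Worklist (13 pops):
  #1 pop 0: in=⊥ → [0,0] (was ⊥); enqueue []
  #2 pop 1: in=⊥ → [-3,3] (was [-3,-3]); enqueue []
  #3 pop 2: in=[-3,3] → [-3,3] (was ⊥); enqueue []
  #4 pop 3: in=⊥ → ⊥ (no change)
  #5 pop 4: in=[-3,3] → [-3,3] (was ⊥); enqueue [0,3]
  #6 pop 5: in=[-3,3] → [-2,3] (was ⊥); enqueue [1]
  #7 pop 6: in=[-3,3] → [-3,3] (was ⊥); enqueue [2,5]
  #8 pop 0: in=[-3,3] → [0,0] (no change)
  #9 pop 3: in=[-3,3] → [-3,3] (was ⊥); enqueue [0]
  #10 pop 1: in=[-2,3] → [-3,3] (no change)
  #11 pop 2: in=[-3,3] → [-3,3] (no change)
  #12 pop 5: in=[-3,3] → [-2,3] (no change)
  #13 pop 0: in=[-3,3] → [0,0] (no change)

Fixpoint:
  val[0] = [0,0]
  val[1] = [-3,3]
  val[2] = [-3,3]
  val[3] = [-3,3]
  val[4] = [-3,3]
  val[5] = [-2,3]
  val[6] = [-3,3]

[-3,3]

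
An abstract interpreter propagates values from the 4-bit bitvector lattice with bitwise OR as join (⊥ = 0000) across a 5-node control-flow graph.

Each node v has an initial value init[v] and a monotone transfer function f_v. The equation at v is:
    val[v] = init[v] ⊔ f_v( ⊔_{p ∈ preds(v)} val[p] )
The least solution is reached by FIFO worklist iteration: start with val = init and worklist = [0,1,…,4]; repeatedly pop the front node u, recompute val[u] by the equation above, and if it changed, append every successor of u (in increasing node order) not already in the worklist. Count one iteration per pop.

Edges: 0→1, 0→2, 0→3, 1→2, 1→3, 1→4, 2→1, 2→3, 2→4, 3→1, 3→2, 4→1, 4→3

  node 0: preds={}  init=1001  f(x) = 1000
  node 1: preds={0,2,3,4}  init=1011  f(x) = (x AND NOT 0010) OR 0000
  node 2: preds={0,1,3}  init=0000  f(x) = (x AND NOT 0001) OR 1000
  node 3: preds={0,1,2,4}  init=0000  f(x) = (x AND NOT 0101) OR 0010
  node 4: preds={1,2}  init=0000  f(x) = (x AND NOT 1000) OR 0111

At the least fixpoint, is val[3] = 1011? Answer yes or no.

no

Worklist (10 pops):
  #1 pop 0: in=0000 → 1001 (no change)
  #2 pop 1: in=1001 → 1011 (no change)
  #3 pop 2: in=1011 → 1010 (was 0000); enqueue [1]
  #4 pop 3: in=1011 → 1010 (was 0000); enqueue [2]
  #5 pop 4: in=1011 → 0111 (was 0000); enqueue [3]
  #6 pop 1: in=1111 → 1111 (was 1011); enqueue [4]
  #7 pop 2: in=1111 → 1110 (was 1010); enqueue [1]
  #8 pop 3: in=1111 → 1010 (no change)
  #9 pop 4: in=1111 → 0111 (no change)
  #10 pop 1: in=1111 → 1111 (no change)

Fixpoint:
  val[0] = 1001
  val[1] = 1111
  val[2] = 1110
  val[3] = 1010
  val[4] = 0111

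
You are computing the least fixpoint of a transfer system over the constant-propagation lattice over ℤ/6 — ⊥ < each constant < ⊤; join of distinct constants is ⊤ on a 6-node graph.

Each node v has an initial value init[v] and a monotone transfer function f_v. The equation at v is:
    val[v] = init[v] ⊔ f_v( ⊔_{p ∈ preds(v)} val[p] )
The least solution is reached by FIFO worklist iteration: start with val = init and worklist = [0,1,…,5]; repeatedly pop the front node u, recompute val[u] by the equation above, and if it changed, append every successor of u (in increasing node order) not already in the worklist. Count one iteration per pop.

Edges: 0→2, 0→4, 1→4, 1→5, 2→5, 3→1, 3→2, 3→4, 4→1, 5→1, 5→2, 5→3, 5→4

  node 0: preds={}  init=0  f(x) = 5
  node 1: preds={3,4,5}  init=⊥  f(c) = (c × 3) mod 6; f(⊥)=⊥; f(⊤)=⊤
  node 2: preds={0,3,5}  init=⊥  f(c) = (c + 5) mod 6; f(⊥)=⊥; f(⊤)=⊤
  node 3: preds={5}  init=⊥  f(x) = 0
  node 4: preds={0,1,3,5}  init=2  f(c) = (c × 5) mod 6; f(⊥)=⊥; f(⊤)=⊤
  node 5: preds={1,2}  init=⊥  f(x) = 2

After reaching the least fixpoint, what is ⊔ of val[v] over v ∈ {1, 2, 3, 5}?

Worklist (11 pops):
  #1 pop 0: in=⊥ → ⊤ (was 0); enqueue []
  #2 pop 1: in=2 → 0 (was ⊥); enqueue []
  #3 pop 2: in=⊤ → ⊤ (was ⊥); enqueue []
  #4 pop 3: in=⊥ → 0 (was ⊥); enqueue [1,2]
  #5 pop 4: in=⊤ → ⊤ (was 2); enqueue []
  #6 pop 5: in=⊤ → 2 (was ⊥); enqueue [3,4]
  #7 pop 1: in=⊤ → ⊤ (was 0); enqueue [5]
  #8 pop 2: in=⊤ → ⊤ (no change)
  #9 pop 3: in=2 → 0 (no change)
  #10 pop 4: in=⊤ → ⊤ (no change)
  #11 pop 5: in=⊤ → 2 (no change)

Fixpoint:
  val[0] = ⊤
  val[1] = ⊤
  val[2] = ⊤
  val[3] = 0
  val[4] = ⊤
  val[5] = 2

⊤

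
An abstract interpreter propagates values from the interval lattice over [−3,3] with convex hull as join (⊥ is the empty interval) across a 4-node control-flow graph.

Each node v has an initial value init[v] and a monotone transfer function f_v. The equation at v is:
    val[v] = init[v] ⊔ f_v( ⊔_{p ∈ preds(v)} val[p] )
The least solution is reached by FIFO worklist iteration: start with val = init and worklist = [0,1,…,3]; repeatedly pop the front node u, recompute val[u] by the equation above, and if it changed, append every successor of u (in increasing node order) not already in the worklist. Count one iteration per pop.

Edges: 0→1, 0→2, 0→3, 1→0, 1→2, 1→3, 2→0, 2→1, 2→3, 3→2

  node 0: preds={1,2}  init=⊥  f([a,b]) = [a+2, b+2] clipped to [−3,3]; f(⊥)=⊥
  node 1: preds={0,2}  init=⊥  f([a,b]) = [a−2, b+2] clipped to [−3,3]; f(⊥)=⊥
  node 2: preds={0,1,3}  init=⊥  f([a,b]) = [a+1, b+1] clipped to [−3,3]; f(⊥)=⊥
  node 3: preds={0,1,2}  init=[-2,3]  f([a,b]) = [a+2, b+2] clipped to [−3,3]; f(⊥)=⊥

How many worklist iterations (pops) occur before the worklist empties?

Worklist (12 pops):
  #1 pop 0: in=⊥ → ⊥ (no change)
  #2 pop 1: in=⊥ → ⊥ (no change)
  #3 pop 2: in=[-2,3] → [-1,3] (was ⊥); enqueue [0,1]
  #4 pop 3: in=[-1,3] → [-2,3] (no change)
  #5 pop 0: in=[-1,3] → [1,3] (was ⊥); enqueue [2,3]
  #6 pop 1: in=[-1,3] → [-3,3] (was ⊥); enqueue [0]
  #7 pop 2: in=[-3,3] → [-2,3] (was [-1,3]); enqueue [1]
  #8 pop 3: in=[-3,3] → [-2,3] (no change)
  #9 pop 0: in=[-3,3] → [-1,3] (was [1,3]); enqueue [2,3]
  #10 pop 1: in=[-2,3] → [-3,3] (no change)
  #11 pop 2: in=[-3,3] → [-2,3] (no change)
  #12 pop 3: in=[-3,3] → [-2,3] (no change)

Fixpoint:
  val[0] = [-1,3]
  val[1] = [-3,3]
  val[2] = [-2,3]
  val[3] = [-2,3]

12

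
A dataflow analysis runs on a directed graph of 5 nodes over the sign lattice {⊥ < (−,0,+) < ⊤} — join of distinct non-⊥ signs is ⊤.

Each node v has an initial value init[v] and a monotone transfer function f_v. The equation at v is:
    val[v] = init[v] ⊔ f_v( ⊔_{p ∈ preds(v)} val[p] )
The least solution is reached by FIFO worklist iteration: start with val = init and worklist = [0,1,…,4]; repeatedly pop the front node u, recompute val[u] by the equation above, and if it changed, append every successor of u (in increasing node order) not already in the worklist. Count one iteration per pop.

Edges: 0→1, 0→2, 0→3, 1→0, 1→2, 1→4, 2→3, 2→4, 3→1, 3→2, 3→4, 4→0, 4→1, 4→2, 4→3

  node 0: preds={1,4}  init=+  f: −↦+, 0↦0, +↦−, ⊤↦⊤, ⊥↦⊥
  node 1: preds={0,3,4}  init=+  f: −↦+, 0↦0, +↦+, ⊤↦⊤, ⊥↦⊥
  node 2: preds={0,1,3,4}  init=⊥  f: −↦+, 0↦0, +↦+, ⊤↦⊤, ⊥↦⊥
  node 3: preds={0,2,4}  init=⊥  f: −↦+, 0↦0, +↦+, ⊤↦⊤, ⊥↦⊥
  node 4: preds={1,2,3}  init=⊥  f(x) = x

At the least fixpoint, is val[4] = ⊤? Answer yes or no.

yes

Worklist (9 pops):
  #1 pop 0: in=+ → ⊤ (was +); enqueue []
  #2 pop 1: in=⊤ → ⊤ (was +); enqueue [0]
  #3 pop 2: in=⊤ → ⊤ (was ⊥); enqueue []
  #4 pop 3: in=⊤ → ⊤ (was ⊥); enqueue [1,2]
  #5 pop 4: in=⊤ → ⊤ (was ⊥); enqueue [3]
  #6 pop 0: in=⊤ → ⊤ (no change)
  #7 pop 1: in=⊤ → ⊤ (no change)
  #8 pop 2: in=⊤ → ⊤ (no change)
  #9 pop 3: in=⊤ → ⊤ (no change)

Fixpoint:
  val[0] = ⊤
  val[1] = ⊤
  val[2] = ⊤
  val[3] = ⊤
  val[4] = ⊤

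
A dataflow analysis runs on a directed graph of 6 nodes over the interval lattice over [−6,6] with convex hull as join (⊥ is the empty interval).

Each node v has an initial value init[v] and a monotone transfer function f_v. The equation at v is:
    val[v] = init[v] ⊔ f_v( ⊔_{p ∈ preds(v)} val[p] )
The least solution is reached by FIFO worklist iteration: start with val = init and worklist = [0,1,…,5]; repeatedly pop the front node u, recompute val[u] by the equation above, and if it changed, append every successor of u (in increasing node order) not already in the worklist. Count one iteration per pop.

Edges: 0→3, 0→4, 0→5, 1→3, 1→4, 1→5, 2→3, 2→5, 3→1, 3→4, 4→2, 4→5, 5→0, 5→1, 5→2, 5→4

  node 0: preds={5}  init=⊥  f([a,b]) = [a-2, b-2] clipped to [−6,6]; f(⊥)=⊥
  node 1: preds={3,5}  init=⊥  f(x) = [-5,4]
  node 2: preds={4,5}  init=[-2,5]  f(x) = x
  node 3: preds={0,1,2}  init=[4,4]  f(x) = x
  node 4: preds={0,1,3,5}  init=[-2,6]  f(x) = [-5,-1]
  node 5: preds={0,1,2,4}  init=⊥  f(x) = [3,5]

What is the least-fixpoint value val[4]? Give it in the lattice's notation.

[-5,6]

Trace (12 dequeues):
  [1] u=0 | in ⊥ | out ⊥ | ==
  [2] u=1 | in [4,4] | out [-5,4] | prev ⊥ | push {}
  [3] u=2 | in [-2,6] | out [-2,6] | prev [-2,5] | push {}
  [4] u=3 | in [-5,6] | out [-5,6] | prev [4,4] | push {1}
  [5] u=4 | in [-5,6] | out [-5,6] | prev [-2,6] | push {2}
  [6] u=5 | in [-5,6] | out [3,5] | prev ⊥ | push {0,4}
  [7] u=1 | in [-5,6] | out [-5,4] | ==
  [8] u=2 | in [-5,6] | out [-5,6] | prev [-2,6] | push {3,5}
  [9] u=0 | in [3,5] | out [1,3] | prev ⊥ | push {}
  [10] u=4 | in [-5,6] | out [-5,6] | ==
  [11] u=3 | in [-5,6] | out [-5,6] | ==
  [12] u=5 | in [-5,6] | out [3,5] | ==

Converged values:
  [0] [1,3]
  [1] [-5,4]
  [2] [-5,6]
  [3] [-5,6]
  [4] [-5,6]
  [5] [3,5]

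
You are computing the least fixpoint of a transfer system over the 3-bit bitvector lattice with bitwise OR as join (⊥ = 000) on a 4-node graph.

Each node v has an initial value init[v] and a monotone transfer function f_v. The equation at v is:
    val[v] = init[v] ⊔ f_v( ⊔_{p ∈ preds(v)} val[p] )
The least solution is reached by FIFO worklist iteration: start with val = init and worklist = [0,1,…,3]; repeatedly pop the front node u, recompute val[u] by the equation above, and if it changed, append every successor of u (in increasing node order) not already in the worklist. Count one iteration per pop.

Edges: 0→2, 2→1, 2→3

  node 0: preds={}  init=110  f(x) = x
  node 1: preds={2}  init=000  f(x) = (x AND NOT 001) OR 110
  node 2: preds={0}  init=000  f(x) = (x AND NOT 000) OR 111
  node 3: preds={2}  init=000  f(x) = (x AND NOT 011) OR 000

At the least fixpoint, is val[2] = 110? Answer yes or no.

Trace (5 dequeues):
  [1] u=0 | in 000 | out 110 | ==
  [2] u=1 | in 000 | out 110 | prev 000 | push {}
  [3] u=2 | in 110 | out 111 | prev 000 | push {1}
  [4] u=3 | in 111 | out 100 | prev 000 | push {}
  [5] u=1 | in 111 | out 110 | ==

Converged values:
  [0] 110
  [1] 110
  [2] 111
  [3] 100

no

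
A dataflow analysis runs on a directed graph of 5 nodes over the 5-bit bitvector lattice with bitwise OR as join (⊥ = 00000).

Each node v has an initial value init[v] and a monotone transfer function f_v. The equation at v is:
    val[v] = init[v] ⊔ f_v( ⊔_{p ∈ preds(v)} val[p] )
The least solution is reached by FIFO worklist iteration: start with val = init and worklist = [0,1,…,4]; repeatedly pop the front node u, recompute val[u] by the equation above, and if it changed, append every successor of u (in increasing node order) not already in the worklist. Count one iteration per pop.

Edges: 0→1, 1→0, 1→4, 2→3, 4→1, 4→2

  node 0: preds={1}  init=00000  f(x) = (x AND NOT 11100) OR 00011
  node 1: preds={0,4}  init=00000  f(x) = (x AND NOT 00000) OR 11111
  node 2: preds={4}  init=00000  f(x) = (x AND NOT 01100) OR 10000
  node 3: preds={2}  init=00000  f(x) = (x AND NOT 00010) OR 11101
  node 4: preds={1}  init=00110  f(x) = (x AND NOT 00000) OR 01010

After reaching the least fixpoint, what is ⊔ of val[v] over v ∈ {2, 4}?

11111

Iteration log — 9 steps:
  step 1. node 0  ⊔preds=00000  new=00011  old=00000  +wl: 
  step 2. node 1  ⊔preds=00111  new=11111  old=00000  +wl: 0
  step 3. node 2  ⊔preds=00110  new=10010  old=00000  +wl: 
  step 4. node 3  ⊔preds=10010  new=11101  old=00000  +wl: 
  step 5. node 4  ⊔preds=11111  new=11111  old=00110  +wl: 1,2
  step 6. node 0  ⊔preds=11111  new=00011  stable
  step 7. node 1  ⊔preds=11111  new=11111  stable
  step 8. node 2  ⊔preds=11111  new=10011  old=10010  +wl: 3
  step 9. node 3  ⊔preds=10011  new=11101  stable

Least fixpoint reached:
  node 0: 00011
  node 1: 11111
  node 2: 10011
  node 3: 11101
  node 4: 11111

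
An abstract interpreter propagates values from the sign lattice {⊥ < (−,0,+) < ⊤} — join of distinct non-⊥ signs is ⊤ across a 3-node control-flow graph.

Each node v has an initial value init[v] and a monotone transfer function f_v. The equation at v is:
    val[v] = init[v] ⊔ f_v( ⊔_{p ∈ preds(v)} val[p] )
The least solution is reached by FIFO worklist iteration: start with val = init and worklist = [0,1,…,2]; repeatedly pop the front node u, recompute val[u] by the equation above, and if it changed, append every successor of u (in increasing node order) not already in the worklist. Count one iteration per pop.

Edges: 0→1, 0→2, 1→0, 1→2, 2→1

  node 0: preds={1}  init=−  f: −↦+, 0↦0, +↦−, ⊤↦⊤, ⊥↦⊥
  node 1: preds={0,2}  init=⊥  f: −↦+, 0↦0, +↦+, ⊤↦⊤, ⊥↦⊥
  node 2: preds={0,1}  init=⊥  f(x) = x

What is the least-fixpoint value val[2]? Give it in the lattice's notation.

Trace (8 dequeues):
  [1] u=0 | in ⊥ | out − | ==
  [2] u=1 | in − | out + | prev ⊥ | push {0}
  [3] u=2 | in ⊤ | out ⊤ | prev ⊥ | push {1}
  [4] u=0 | in + | out − | ==
  [5] u=1 | in ⊤ | out ⊤ | prev + | push {0,2}
  [6] u=0 | in ⊤ | out ⊤ | prev − | push {1}
  [7] u=2 | in ⊤ | out ⊤ | ==
  [8] u=1 | in ⊤ | out ⊤ | ==

Converged values:
  [0] ⊤
  [1] ⊤
  [2] ⊤

⊤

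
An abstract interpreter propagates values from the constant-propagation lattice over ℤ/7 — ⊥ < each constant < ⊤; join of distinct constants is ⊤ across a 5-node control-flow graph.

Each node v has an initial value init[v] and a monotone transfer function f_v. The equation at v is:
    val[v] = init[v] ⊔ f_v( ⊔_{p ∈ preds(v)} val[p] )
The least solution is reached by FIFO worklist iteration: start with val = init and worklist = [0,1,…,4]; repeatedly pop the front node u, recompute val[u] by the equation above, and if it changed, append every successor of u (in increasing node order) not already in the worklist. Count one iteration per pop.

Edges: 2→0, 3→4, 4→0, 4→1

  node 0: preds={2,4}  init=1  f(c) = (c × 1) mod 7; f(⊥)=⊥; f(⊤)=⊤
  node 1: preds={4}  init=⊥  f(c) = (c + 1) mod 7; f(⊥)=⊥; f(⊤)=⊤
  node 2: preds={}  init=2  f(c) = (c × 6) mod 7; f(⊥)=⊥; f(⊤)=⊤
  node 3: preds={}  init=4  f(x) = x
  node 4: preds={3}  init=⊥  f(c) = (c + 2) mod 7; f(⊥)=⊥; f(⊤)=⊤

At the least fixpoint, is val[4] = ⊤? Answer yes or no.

no

Worklist (7 pops):
  #1 pop 0: in=2 → ⊤ (was 1); enqueue []
  #2 pop 1: in=⊥ → ⊥ (no change)
  #3 pop 2: in=⊥ → 2 (no change)
  #4 pop 3: in=⊥ → 4 (no change)
  #5 pop 4: in=4 → 6 (was ⊥); enqueue [0,1]
  #6 pop 0: in=⊤ → ⊤ (no change)
  #7 pop 1: in=6 → 0 (was ⊥); enqueue []

Fixpoint:
  val[0] = ⊤
  val[1] = 0
  val[2] = 2
  val[3] = 4
  val[4] = 6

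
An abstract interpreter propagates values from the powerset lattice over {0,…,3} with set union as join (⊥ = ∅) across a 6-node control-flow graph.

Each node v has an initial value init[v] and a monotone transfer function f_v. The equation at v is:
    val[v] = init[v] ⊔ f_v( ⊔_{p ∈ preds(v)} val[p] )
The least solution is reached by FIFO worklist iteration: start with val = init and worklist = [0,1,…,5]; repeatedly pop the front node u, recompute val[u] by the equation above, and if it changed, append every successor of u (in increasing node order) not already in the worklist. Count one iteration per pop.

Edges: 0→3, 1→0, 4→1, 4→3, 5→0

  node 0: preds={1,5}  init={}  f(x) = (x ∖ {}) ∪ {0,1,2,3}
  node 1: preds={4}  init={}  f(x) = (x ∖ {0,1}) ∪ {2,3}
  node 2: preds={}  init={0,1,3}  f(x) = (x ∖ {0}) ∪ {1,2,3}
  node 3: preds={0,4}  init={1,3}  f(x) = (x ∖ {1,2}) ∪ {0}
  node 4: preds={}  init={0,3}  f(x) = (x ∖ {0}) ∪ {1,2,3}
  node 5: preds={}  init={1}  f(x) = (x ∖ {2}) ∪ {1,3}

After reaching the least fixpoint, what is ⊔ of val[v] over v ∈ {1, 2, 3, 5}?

Trace (9 dequeues):
  [1] u=0 | in {1} | out {0,1,2,3} | prev {} | push {}
  [2] u=1 | in {0,3} | out {2,3} | prev {} | push {0}
  [3] u=2 | in {} | out {0,1,2,3} | prev {0,1,3} | push {}
  [4] u=3 | in {0,1,2,3} | out {0,1,3} | prev {1,3} | push {}
  [5] u=4 | in {} | out {0,1,2,3} | prev {0,3} | push {1,3}
  [6] u=5 | in {} | out {1,3} | prev {1} | push {}
  [7] u=0 | in {1,2,3} | out {0,1,2,3} | ==
  [8] u=1 | in {0,1,2,3} | out {2,3} | ==
  [9] u=3 | in {0,1,2,3} | out {0,1,3} | ==

Converged values:
  [0] {0,1,2,3}
  [1] {2,3}
  [2] {0,1,2,3}
  [3] {0,1,3}
  [4] {0,1,2,3}
  [5] {1,3}

{0,1,2,3}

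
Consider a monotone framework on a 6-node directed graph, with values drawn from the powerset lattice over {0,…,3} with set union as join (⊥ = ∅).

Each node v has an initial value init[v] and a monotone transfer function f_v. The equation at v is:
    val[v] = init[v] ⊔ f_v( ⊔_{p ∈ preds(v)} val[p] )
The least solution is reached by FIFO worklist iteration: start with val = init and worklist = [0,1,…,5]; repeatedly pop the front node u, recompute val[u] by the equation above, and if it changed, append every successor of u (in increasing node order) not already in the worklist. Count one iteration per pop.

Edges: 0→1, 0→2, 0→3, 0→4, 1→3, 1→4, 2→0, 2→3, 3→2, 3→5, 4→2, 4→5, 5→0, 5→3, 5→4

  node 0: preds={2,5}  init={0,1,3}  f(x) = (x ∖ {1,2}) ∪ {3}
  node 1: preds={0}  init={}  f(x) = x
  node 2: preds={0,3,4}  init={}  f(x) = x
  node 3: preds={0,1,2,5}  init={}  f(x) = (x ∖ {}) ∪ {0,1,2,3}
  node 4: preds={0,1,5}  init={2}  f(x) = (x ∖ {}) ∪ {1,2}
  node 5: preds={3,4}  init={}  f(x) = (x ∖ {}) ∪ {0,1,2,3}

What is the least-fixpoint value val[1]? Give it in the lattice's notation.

{0,1,3}

Worklist (10 pops):
  #1 pop 0: in={} → {0,1,3} (no change)
  #2 pop 1: in={0,1,3} → {0,1,3} (was {}); enqueue []
  #3 pop 2: in={0,1,2,3} → {0,1,2,3} (was {}); enqueue [0]
  #4 pop 3: in={0,1,2,3} → {0,1,2,3} (was {}); enqueue [2]
  #5 pop 4: in={0,1,3} → {0,1,2,3} (was {2}); enqueue []
  #6 pop 5: in={0,1,2,3} → {0,1,2,3} (was {}); enqueue [3,4]
  #7 pop 0: in={0,1,2,3} → {0,1,3} (no change)
  #8 pop 2: in={0,1,2,3} → {0,1,2,3} (no change)
  #9 pop 3: in={0,1,2,3} → {0,1,2,3} (no change)
  #10 pop 4: in={0,1,2,3} → {0,1,2,3} (no change)

Fixpoint:
  val[0] = {0,1,3}
  val[1] = {0,1,3}
  val[2] = {0,1,2,3}
  val[3] = {0,1,2,3}
  val[4] = {0,1,2,3}
  val[5] = {0,1,2,3}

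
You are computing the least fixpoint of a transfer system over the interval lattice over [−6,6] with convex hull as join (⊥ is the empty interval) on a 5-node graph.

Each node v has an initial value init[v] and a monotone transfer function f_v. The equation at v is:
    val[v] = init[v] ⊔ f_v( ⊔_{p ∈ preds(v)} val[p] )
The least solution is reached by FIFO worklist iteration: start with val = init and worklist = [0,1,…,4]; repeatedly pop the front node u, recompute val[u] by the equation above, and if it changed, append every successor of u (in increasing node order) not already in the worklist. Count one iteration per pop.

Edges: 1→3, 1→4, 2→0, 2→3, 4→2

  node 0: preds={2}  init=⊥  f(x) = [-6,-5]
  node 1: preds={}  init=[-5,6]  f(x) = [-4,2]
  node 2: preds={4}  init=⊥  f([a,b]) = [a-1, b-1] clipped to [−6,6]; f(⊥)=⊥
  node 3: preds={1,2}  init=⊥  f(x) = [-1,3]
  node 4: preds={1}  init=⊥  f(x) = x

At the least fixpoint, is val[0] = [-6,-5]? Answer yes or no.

Iteration log — 8 steps:
  step 1. node 0  ⊔preds=⊥  new=[-6,-5]  old=⊥  +wl: 
  step 2. node 1  ⊔preds=⊥  new=[-5,6]  stable
  step 3. node 2  ⊔preds=⊥  new=⊥  stable
  step 4. node 3  ⊔preds=[-5,6]  new=[-1,3]  old=⊥  +wl: 
  step 5. node 4  ⊔preds=[-5,6]  new=[-5,6]  old=⊥  +wl: 2
  step 6. node 2  ⊔preds=[-5,6]  new=[-6,5]  old=⊥  +wl: 0,3
  step 7. node 0  ⊔preds=[-6,5]  new=[-6,-5]  stable
  step 8. node 3  ⊔preds=[-6,6]  new=[-1,3]  stable

Least fixpoint reached:
  node 0: [-6,-5]
  node 1: [-5,6]
  node 2: [-6,5]
  node 3: [-1,3]
  node 4: [-5,6]

yes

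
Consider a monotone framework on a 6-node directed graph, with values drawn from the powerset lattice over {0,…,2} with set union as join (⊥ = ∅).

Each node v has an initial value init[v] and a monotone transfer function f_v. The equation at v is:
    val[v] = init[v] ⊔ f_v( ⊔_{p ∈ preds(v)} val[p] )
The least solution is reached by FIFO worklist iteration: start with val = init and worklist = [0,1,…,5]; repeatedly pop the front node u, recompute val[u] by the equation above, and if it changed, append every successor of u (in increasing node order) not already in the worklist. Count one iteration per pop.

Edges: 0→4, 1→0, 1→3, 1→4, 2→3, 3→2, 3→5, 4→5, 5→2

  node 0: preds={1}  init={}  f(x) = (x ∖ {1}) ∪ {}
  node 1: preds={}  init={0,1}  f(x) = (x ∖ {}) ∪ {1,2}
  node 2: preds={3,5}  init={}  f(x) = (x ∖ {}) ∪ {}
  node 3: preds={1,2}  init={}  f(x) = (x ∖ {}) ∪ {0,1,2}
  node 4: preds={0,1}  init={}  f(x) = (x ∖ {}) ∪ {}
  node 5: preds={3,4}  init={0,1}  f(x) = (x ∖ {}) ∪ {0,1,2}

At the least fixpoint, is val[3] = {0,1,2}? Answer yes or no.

yes

Trace (10 dequeues):
  [1] u=0 | in {0,1} | out {0} | prev {} | push {}
  [2] u=1 | in {} | out {0,1,2} | prev {0,1} | push {0}
  [3] u=2 | in {0,1} | out {0,1} | prev {} | push {}
  [4] u=3 | in {0,1,2} | out {0,1,2} | prev {} | push {2}
  [5] u=4 | in {0,1,2} | out {0,1,2} | prev {} | push {}
  [6] u=5 | in {0,1,2} | out {0,1,2} | prev {0,1} | push {}
  [7] u=0 | in {0,1,2} | out {0,2} | prev {0} | push {4}
  [8] u=2 | in {0,1,2} | out {0,1,2} | prev {0,1} | push {3}
  [9] u=4 | in {0,1,2} | out {0,1,2} | ==
  [10] u=3 | in {0,1,2} | out {0,1,2} | ==

Converged values:
  [0] {0,2}
  [1] {0,1,2}
  [2] {0,1,2}
  [3] {0,1,2}
  [4] {0,1,2}
  [5] {0,1,2}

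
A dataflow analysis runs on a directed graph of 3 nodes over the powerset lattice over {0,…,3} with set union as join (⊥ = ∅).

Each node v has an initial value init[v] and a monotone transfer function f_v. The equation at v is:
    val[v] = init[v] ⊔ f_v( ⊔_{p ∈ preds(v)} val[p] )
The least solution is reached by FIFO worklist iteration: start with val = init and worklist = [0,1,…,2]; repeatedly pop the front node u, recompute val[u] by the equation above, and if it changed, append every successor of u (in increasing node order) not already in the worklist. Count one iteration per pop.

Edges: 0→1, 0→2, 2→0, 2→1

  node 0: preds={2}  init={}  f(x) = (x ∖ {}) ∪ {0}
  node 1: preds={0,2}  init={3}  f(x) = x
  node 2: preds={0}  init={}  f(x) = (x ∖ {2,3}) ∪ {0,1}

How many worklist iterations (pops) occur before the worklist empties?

Iteration log — 6 steps:
  step 1. node 0  ⊔preds={}  new={0}  old={}  +wl: 
  step 2. node 1  ⊔preds={0}  new={0,3}  old={3}  +wl: 
  step 3. node 2  ⊔preds={0}  new={0,1}  old={}  +wl: 0,1
  step 4. node 0  ⊔preds={0,1}  new={0,1}  old={0}  +wl: 2
  step 5. node 1  ⊔preds={0,1}  new={0,1,3}  old={0,3}  +wl: 
  step 6. node 2  ⊔preds={0,1}  new={0,1}  stable

Least fixpoint reached:
  node 0: {0,1}
  node 1: {0,1,3}
  node 2: {0,1}

6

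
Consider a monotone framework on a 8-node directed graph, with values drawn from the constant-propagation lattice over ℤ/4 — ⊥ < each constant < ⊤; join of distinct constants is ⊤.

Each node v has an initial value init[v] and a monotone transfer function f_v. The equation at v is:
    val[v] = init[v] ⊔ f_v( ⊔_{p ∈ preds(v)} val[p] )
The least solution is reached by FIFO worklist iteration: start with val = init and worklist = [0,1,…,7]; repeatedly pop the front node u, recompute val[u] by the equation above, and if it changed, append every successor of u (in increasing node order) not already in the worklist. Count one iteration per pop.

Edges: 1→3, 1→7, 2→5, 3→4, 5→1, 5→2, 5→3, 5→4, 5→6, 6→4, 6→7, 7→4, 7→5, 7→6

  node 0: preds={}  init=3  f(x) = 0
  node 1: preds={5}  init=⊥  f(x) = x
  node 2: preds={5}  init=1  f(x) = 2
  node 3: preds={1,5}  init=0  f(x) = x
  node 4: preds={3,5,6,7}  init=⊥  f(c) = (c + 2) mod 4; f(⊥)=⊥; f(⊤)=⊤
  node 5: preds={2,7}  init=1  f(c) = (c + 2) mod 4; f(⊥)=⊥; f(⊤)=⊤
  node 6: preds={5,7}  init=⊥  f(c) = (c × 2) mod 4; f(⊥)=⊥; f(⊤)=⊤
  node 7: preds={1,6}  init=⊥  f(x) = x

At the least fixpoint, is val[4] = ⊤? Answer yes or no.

yes

Worklist (15 pops):
  #1 pop 0: in=⊥ → ⊤ (was 3); enqueue []
  #2 pop 1: in=1 → 1 (was ⊥); enqueue []
  #3 pop 2: in=1 → ⊤ (was 1); enqueue []
  #4 pop 3: in=1 → ⊤ (was 0); enqueue []
  #5 pop 4: in=⊤ → ⊤ (was ⊥); enqueue []
  #6 pop 5: in=⊤ → ⊤ (was 1); enqueue [1,2,3,4]
  #7 pop 6: in=⊤ → ⊤ (was ⊥); enqueue []
  #8 pop 7: in=⊤ → ⊤ (was ⊥); enqueue [5,6]
  #9 pop 1: in=⊤ → ⊤ (was 1); enqueue [7]
  #10 pop 2: in=⊤ → ⊤ (no change)
  #11 pop 3: in=⊤ → ⊤ (no change)
  #12 pop 4: in=⊤ → ⊤ (no change)
  #13 pop 5: in=⊤ → ⊤ (no change)
  #14 pop 6: in=⊤ → ⊤ (no change)
  #15 pop 7: in=⊤ → ⊤ (no change)

Fixpoint:
  val[0] = ⊤
  val[1] = ⊤
  val[2] = ⊤
  val[3] = ⊤
  val[4] = ⊤
  val[5] = ⊤
  val[6] = ⊤
  val[7] = ⊤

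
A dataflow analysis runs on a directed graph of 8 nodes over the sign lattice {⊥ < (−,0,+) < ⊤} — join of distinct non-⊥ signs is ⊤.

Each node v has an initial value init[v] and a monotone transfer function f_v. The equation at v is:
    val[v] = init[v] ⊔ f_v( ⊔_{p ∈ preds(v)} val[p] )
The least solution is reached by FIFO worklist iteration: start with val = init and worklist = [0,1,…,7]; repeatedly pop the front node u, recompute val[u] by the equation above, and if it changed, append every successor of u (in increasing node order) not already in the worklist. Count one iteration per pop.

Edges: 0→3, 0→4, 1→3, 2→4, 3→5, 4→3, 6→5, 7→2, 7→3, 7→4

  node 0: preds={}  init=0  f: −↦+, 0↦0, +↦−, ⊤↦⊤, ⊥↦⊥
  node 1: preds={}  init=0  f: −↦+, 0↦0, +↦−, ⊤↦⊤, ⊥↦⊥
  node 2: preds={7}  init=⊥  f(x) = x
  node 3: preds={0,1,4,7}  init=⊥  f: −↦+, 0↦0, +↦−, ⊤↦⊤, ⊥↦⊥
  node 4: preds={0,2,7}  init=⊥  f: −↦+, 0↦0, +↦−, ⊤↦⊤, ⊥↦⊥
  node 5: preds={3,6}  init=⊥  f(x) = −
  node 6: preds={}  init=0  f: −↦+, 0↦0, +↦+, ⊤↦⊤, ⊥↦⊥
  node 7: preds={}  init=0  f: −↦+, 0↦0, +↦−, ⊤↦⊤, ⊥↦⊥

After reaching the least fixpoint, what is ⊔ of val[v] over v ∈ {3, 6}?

Iteration log — 9 steps:
  step 1. node 0  ⊔preds=⊥  new=0  stable
  step 2. node 1  ⊔preds=⊥  new=0  stable
  step 3. node 2  ⊔preds=0  new=0  old=⊥  +wl: 
  step 4. node 3  ⊔preds=0  new=0  old=⊥  +wl: 
  step 5. node 4  ⊔preds=0  new=0  old=⊥  +wl: 3
  step 6. node 5  ⊔preds=0  new=−  old=⊥  +wl: 
  step 7. node 6  ⊔preds=⊥  new=0  stable
  step 8. node 7  ⊔preds=⊥  new=0  stable
  step 9. node 3  ⊔preds=0  new=0  stable

Least fixpoint reached:
  node 0: 0
  node 1: 0
  node 2: 0
  node 3: 0
  node 4: 0
  node 5: −
  node 6: 0
  node 7: 0

0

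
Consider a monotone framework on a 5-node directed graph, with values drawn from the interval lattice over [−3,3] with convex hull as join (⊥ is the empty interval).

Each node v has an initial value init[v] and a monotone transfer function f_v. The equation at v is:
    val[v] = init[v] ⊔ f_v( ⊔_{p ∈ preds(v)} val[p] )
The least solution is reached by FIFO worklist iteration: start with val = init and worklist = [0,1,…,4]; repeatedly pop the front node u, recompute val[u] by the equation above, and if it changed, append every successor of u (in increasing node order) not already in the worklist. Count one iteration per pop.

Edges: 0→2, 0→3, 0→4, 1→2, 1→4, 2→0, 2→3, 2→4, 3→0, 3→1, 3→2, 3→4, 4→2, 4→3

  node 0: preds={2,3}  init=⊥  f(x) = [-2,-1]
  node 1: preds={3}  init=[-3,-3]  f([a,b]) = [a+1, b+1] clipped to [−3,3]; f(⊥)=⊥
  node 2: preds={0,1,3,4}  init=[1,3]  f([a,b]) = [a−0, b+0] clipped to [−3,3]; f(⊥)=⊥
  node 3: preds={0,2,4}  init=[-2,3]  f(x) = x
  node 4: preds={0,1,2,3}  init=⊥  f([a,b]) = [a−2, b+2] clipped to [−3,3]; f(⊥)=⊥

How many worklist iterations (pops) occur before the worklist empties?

9

Iteration log — 9 steps:
  step 1. node 0  ⊔preds=[-2,3]  new=[-2,-1]  old=⊥  +wl: 
  step 2. node 1  ⊔preds=[-2,3]  new=[-3,3]  old=[-3,-3]  +wl: 
  step 3. node 2  ⊔preds=[-3,3]  new=[-3,3]  old=[1,3]  +wl: 0
  step 4. node 3  ⊔preds=[-3,3]  new=[-3,3]  old=[-2,3]  +wl: 1,2
  step 5. node 4  ⊔preds=[-3,3]  new=[-3,3]  old=⊥  +wl: 3
  step 6. node 0  ⊔preds=[-3,3]  new=[-2,-1]  stable
  step 7. node 1  ⊔preds=[-3,3]  new=[-3,3]  stable
  step 8. node 2  ⊔preds=[-3,3]  new=[-3,3]  stable
  step 9. node 3  ⊔preds=[-3,3]  new=[-3,3]  stable

Least fixpoint reached:
  node 0: [-2,-1]
  node 1: [-3,3]
  node 2: [-3,3]
  node 3: [-3,3]
  node 4: [-3,3]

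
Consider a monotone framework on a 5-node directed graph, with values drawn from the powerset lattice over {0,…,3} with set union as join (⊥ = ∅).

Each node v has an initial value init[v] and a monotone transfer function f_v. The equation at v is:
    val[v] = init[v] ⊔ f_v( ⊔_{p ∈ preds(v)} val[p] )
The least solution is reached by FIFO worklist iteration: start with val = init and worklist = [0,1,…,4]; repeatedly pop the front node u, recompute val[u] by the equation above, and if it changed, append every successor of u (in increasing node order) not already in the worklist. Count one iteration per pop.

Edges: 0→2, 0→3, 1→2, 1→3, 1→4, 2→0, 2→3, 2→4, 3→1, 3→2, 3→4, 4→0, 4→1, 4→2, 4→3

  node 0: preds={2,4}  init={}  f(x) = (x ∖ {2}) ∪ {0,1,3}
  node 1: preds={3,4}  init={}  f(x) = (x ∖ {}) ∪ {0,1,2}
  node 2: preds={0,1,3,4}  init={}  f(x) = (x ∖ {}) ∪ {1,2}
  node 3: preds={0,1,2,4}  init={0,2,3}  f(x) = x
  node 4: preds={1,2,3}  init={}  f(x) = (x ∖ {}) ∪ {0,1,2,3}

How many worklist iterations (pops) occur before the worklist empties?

Worklist (9 pops):
  #1 pop 0: in={} → {0,1,3} (was {}); enqueue []
  #2 pop 1: in={0,2,3} → {0,1,2,3} (was {}); enqueue []
  #3 pop 2: in={0,1,2,3} → {0,1,2,3} (was {}); enqueue [0]
  #4 pop 3: in={0,1,2,3} → {0,1,2,3} (was {0,2,3}); enqueue [1,2]
  #5 pop 4: in={0,1,2,3} → {0,1,2,3} (was {}); enqueue [3]
  #6 pop 0: in={0,1,2,3} → {0,1,3} (no change)
  #7 pop 1: in={0,1,2,3} → {0,1,2,3} (no change)
  #8 pop 2: in={0,1,2,3} → {0,1,2,3} (no change)
  #9 pop 3: in={0,1,2,3} → {0,1,2,3} (no change)

Fixpoint:
  val[0] = {0,1,3}
  val[1] = {0,1,2,3}
  val[2] = {0,1,2,3}
  val[3] = {0,1,2,3}
  val[4] = {0,1,2,3}

9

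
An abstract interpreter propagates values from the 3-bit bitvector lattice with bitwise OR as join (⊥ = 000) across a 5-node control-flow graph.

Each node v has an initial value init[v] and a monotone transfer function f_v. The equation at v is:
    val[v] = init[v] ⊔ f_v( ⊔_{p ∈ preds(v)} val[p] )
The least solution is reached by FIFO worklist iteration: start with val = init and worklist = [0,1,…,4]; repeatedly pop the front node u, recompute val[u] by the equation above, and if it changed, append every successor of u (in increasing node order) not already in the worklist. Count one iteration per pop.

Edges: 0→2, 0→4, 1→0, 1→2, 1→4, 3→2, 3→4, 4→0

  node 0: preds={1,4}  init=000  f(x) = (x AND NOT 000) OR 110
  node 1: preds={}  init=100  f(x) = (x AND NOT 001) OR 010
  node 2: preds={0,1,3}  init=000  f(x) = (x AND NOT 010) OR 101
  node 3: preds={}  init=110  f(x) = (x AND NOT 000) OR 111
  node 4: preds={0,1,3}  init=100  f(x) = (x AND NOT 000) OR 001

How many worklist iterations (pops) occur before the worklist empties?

8

Worklist (8 pops):
  #1 pop 0: in=100 → 110 (was 000); enqueue []
  #2 pop 1: in=000 → 110 (was 100); enqueue [0]
  #3 pop 2: in=110 → 101 (was 000); enqueue []
  #4 pop 3: in=000 → 111 (was 110); enqueue [2]
  #5 pop 4: in=111 → 111 (was 100); enqueue []
  #6 pop 0: in=111 → 111 (was 110); enqueue [4]
  #7 pop 2: in=111 → 101 (no change)
  #8 pop 4: in=111 → 111 (no change)

Fixpoint:
  val[0] = 111
  val[1] = 110
  val[2] = 101
  val[3] = 111
  val[4] = 111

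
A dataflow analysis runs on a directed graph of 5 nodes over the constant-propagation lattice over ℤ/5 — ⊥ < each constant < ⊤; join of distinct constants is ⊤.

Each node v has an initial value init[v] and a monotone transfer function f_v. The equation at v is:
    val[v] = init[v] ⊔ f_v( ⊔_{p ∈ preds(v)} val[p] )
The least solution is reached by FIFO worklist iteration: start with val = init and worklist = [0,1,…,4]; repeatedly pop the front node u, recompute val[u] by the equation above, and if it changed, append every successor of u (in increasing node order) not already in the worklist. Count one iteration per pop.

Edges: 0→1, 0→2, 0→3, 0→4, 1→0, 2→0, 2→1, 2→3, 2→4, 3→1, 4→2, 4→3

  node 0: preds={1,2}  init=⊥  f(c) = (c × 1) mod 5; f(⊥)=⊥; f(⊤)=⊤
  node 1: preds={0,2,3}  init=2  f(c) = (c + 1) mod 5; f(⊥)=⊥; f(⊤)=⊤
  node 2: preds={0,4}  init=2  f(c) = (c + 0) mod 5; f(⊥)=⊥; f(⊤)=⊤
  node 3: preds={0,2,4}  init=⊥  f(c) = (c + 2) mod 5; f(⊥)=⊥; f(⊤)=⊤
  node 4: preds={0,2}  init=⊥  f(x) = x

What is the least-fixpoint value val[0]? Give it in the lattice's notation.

Iteration log — 14 steps:
  step 1. node 0  ⊔preds=2  new=2  old=⊥  +wl: 
  step 2. node 1  ⊔preds=2  new=⊤  old=2  +wl: 0
  step 3. node 2  ⊔preds=2  new=2  stable
  step 4. node 3  ⊔preds=2  new=4  old=⊥  +wl: 1
  step 5. node 4  ⊔preds=2  new=2  old=⊥  +wl: 2,3
  step 6. node 0  ⊔preds=⊤  new=⊤  old=2  +wl: 4
  step 7. node 1  ⊔preds=⊤  new=⊤  stable
  step 8. node 2  ⊔preds=⊤  new=⊤  old=2  +wl: 0,1
  step 9. node 3  ⊔preds=⊤  new=⊤  old=4  +wl: 
  step 10. node 4  ⊔preds=⊤  new=⊤  old=2  +wl: 2,3
  step 11. node 0  ⊔preds=⊤  new=⊤  stable
  step 12. node 1  ⊔preds=⊤  new=⊤  stable
  step 13. node 2  ⊔preds=⊤  new=⊤  stable
  step 14. node 3  ⊔preds=⊤  new=⊤  stable

Least fixpoint reached:
  node 0: ⊤
  node 1: ⊤
  node 2: ⊤
  node 3: ⊤
  node 4: ⊤

⊤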